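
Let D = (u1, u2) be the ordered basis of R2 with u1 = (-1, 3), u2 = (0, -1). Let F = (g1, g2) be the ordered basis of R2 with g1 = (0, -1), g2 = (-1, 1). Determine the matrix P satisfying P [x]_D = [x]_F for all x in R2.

[[-2, 1], [1, 0]]

Let M have columns uj and N have columns gj. Then for every x, N [x]_F = x = M [x]_D, so P = N^(-1) M.
Since det N = -1, N^(-1) has integer entries; multiplying gives P = [[-2, 1], [1, 0]].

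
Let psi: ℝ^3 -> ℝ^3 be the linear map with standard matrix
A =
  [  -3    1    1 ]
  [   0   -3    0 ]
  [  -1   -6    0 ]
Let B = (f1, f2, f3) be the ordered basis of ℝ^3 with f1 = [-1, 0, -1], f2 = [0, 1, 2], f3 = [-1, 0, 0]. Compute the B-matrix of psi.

With P the matrix whose columns are f1, ..., f3, [psi]_B = P^(-1) A P.
Column by column: psi(f1) = A f1 = [2, 0, 1]; its B-coordinates [-1, 0, -1] give column 1.
Continuing for each basis vector yields [psi]_B = [[-1, 0, -1], [0, -3, 0], [-1, -3, -2]].

[[-1, 0, -1], [0, -3, 0], [-1, -3, -2]]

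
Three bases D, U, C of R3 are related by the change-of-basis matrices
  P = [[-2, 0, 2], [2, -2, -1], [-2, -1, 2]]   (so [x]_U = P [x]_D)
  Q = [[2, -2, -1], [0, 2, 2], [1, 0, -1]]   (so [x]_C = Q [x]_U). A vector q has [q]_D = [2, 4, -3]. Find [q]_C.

[-4, -30, 4]

First [q]_U = P [q]_D = [-10, -1, -14].
Then [q]_C = Q [q]_U = [-4, -30, 4].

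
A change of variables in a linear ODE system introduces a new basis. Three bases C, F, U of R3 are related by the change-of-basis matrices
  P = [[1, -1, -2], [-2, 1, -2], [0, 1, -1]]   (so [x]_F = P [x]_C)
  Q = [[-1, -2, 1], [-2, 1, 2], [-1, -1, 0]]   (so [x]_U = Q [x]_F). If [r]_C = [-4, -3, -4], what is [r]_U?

First [r]_F = P [r]_C = [7, 13, 1].
Then [r]_U = Q [r]_F = [-32, 1, -20].

[-32, 1, -20]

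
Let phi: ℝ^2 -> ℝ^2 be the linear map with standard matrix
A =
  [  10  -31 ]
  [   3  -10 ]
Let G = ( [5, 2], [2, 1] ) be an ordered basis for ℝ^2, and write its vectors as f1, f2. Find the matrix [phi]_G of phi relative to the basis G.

Let P have columns f1, f2. Then [phi]_G = P^(-1) A P.
Here det P = 1, so P^(-1) is integer; computing A P first and then P^(-1)(A P) gives [[-2, -3], [-1, 2]].

[[-2, -3], [-1, 2]]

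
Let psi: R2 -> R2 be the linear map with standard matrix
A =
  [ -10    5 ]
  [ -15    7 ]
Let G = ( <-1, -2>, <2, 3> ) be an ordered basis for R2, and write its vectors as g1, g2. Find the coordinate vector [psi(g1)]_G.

Compute psi(g1) = A g1 = <0, 1> in standard coordinates.
Then write this in G-coordinates: solve for y in y_1 g1 + y_2 g2 = <0, 1>.
This gives y = <-2, -1>, which is column 1 of [psi]_G.

<-2, -1>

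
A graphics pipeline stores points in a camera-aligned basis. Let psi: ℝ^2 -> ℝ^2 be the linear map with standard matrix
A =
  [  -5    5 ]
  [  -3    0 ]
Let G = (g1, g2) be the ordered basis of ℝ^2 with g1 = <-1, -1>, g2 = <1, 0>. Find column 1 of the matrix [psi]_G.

Column 1 of [psi]_G is the G-coordinate vector of psi(g1).
In standard coordinates psi(g1) = A g1 = <0, 3>.
Converting to G: <0, 3> = -3g1 - 3g2, so the coordinate vector is <-3, -3>.

<-3, -3>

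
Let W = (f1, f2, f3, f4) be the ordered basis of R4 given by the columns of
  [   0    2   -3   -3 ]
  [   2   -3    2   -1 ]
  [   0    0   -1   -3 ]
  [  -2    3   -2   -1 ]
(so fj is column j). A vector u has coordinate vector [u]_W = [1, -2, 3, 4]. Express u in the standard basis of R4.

The coordinates say u = f1 - 2f2 + 3f3 + 4f4; adding the scaled basis vectors gives [-25, 10, -15, -18].

[-25, 10, -15, -18]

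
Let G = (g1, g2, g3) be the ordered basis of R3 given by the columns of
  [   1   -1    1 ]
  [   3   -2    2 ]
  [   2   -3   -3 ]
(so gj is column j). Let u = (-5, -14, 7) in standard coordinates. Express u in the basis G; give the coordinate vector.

Write u = c_1 g1 + ... + c_3 g3 and solve for the c_i.
Gaussian elimination on [M | u] yields c = (-4, -2, -3).
Check: -4g1 - 2g2 - 3g3 = (-5, -14, 7).

(-4, -2, -3)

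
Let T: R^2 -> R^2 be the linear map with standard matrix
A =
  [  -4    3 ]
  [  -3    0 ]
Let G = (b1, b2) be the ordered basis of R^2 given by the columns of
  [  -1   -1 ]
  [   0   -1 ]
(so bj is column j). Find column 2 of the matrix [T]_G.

[2, -3]

Column 2 of [T]_G is the G-coordinate vector of T(b2).
In standard coordinates T(b2) = A b2 = [1, 3].
Converting to G: [1, 3] = 2b1 - 3b2, so the coordinate vector is [2, -3].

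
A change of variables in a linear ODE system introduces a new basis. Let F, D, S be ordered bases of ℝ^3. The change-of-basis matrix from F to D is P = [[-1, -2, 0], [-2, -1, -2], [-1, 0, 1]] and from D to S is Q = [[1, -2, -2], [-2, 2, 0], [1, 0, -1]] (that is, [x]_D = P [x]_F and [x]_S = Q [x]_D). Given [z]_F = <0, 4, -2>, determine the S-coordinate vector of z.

Composing the changes, [z]_S = Q P [z]_F.
Q P = [[5, 0, 2], [-2, 2, -4], [0, -2, -1]]; applying this to <0, 4, -2> gives <-4, 16, -6>.

<-4, 16, -6>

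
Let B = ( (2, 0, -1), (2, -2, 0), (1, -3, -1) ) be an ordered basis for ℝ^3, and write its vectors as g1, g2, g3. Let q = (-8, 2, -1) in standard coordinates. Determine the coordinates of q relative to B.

(-1, -4, 2)

[q]_B is the unique c with M c = q, where M has columns g1, ..., g3.
Solving this 3x3 system gives c = (-1, -4, 2).
Check: -g1 - 4g2 + 2g3 = (-8, 2, -1).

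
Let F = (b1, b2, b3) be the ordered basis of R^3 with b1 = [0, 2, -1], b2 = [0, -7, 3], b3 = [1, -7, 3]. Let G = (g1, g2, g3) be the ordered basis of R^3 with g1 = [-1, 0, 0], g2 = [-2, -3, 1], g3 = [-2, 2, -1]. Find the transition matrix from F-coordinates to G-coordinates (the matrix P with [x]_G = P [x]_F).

Take x = bj: its F-coordinates are the j-th standard unit vector, so P e_j — column j of P — equals [bj]_G.
b1 = -2g1 + 0·g2 + g3, giving column 1 = [-2, 0, 1]; repeating for each j gives P = [[-2, 2, 1], [0, 1, 1], [1, -2, -2]].

[[-2, 2, 1], [0, 1, 1], [1, -2, -2]]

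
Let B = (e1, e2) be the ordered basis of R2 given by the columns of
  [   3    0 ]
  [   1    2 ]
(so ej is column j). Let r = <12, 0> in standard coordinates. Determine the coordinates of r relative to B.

We seek scalars with c_1 e1 + c_2 e2 = r; equivalently solve M c = r where the columns of M are e1, e2.
System: 3c_1 + 0c_2 = 12, c_1 + 2c_2 = 0; solving gives c_1 = 4, c_2 = -2.
Check: 4e1 - 2e2 = <12, 0>.

<4, -2>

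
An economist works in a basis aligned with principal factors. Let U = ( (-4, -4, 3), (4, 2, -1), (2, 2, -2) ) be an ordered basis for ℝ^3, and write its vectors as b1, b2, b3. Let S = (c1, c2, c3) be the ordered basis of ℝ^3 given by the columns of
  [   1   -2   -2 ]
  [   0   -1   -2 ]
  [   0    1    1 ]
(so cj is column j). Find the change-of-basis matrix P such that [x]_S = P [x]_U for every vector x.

[[2, 2, -2], [2, 0, -2], [1, -1, 0]]

Take x = bj: its U-coordinates are the j-th standard unit vector, so P e_j — column j of P — equals [bj]_S.
b1 = 2c1 + 2c2 + c3, giving column 1 = (2, 2, 1); repeating for each j gives P = [[2, 2, -2], [2, 0, -2], [1, -1, 0]].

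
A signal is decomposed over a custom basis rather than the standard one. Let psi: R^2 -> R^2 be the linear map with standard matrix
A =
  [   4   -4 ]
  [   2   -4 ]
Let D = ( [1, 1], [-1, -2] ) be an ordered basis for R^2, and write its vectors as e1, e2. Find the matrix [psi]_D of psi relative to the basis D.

Let P have columns e1, e2. Then [psi]_D = P^(-1) A P.
Here det P = -1, so P^(-1) is integer; computing A P first and then P^(-1)(A P) gives [[2, 2], [2, -2]].

[[2, 2], [2, -2]]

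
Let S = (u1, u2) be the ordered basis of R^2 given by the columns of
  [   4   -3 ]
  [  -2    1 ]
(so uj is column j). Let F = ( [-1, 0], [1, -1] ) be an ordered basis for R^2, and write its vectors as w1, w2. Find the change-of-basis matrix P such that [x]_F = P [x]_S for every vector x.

Column j of P is [uj]_F, since P maps S-coordinates to F-coordinates.
Expressing u1 in F: u1 = -2w1 + 2w2, so column 1 of P is [-2, 2].
Doing the same for each uj gives P = [[-2, 2], [2, -1]].

[[-2, 2], [2, -1]]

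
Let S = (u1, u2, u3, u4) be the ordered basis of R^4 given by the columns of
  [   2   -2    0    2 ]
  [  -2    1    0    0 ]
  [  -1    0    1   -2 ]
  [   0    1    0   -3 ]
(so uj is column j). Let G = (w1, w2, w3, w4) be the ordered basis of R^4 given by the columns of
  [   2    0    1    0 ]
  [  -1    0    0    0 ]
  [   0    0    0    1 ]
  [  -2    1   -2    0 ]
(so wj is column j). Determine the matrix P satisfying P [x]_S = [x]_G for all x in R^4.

Let M have columns uj and N have columns wj. Then for every x, N [x]_G = x = M [x]_S, so P = N^(-1) M.
Since det N = 1, N^(-1) has integer entries; multiplying gives P = [[2, -1, 0, 0], [0, -1, 0, 1], [-2, 0, 0, 2], [-1, 0, 1, -2]].

[[2, -1, 0, 0], [0, -1, 0, 1], [-2, 0, 0, 2], [-1, 0, 1, -2]]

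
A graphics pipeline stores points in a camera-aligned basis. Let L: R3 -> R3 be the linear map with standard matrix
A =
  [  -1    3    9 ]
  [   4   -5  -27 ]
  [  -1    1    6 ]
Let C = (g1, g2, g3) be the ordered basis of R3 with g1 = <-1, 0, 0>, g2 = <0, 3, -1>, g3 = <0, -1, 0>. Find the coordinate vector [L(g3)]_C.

Column 3 of [L]_C is the C-coordinate vector of L(g3).
In standard coordinates L(g3) = A g3 = <-3, 5, -1>.
Converting to C: <-3, 5, -1> = 3g1 + g2 - 2g3, so the coordinate vector is <3, 1, -2>.

<3, 1, -2>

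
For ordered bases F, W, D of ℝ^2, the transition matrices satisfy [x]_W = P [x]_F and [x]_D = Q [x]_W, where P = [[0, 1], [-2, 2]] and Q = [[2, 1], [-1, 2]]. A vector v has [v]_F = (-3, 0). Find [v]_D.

First [v]_W = P [v]_F = (0, 6).
Then [v]_D = Q [v]_W = (6, 12).

(6, 12)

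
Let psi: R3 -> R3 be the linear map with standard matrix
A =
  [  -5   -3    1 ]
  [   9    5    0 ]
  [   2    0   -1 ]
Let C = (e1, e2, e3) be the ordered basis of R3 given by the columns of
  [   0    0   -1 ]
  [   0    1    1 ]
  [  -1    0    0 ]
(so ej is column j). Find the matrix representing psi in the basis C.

With P the matrix whose columns are e1, ..., e3, [psi]_C = P^(-1) A P.
Column by column: psi(e1) = A e1 = (-1, 0, 1); its C-coordinates (-1, -1, 1) give column 1.
Continuing for each basis vector yields [psi]_C = [[-1, 0, 2], [-1, 2, -2], [1, 3, -2]].

[[-1, 0, 2], [-1, 2, -2], [1, 3, -2]]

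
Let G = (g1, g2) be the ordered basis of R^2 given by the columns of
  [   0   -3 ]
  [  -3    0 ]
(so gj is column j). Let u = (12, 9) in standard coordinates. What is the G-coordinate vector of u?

(-3, -4)

We seek scalars with c_1 g1 + c_2 g2 = u; equivalently solve M c = u where the columns of M are g1, g2.
System: 0c_1 - 3c_2 = 12, -3c_1 + 0c_2 = 9; solving gives c_1 = -3, c_2 = -4.
Check: -3g1 - 4g2 = (12, 9).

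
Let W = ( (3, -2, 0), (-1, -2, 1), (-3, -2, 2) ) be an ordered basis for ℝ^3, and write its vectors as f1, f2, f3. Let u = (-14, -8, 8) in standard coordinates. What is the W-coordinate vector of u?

(-1, 2, 3)

We seek scalars with c_1 f1 + ... + c_3 f3 = u; equivalently solve M c = u where the columns of M are f1, ..., f3.
Row-reducing the augmented matrix [M | u] gives c = (-1, 2, 3).
Check: -f1 + 2f2 + 3f3 = (-14, -8, 8).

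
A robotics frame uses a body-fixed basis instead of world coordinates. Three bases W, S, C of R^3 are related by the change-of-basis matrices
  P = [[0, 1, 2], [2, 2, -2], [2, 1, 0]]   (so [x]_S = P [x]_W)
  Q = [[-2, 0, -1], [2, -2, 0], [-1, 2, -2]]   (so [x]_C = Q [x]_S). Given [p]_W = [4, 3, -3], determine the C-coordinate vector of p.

[-5, -46, 21]

First [p]_S = P [p]_W = [-3, 20, 11].
Then [p]_C = Q [p]_S = [-5, -46, 21].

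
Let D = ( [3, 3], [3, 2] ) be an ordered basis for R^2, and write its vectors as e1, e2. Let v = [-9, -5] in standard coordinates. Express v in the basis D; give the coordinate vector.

[1, -4]

Write v = c_1 e1 + c_2 e2 and solve for the c_i.
System: 3c_1 + 3c_2 = -9, 3c_1 + 2c_2 = -5; solving gives c_1 = 1, c_2 = -4.
Check: e1 - 4e2 = [-9, -5].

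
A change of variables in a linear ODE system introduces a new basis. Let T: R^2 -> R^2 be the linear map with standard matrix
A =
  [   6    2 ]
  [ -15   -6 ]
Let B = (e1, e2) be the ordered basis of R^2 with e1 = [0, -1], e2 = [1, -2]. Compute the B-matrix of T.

[[-2, -1], [-2, 2]]

With P the matrix whose columns are e1, e2, [T]_B = P^(-1) A P.
Column by column: T(e1) = A e1 = [-2, 6]; its B-coordinates [-2, -2] give column 1.
Continuing for each basis vector yields [T]_B = [[-2, -1], [-2, 2]].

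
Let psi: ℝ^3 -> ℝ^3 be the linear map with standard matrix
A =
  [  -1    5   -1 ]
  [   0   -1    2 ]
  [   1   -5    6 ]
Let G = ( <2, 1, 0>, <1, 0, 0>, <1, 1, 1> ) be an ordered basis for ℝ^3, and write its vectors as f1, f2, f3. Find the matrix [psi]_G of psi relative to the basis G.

[[2, -1, -1], [2, 0, 3], [-3, 1, 2]]

With P the matrix whose columns are f1, ..., f3, [psi]_G = P^(-1) A P.
Column by column: psi(f1) = A f1 = <3, -1, -3>; its G-coordinates <2, 2, -3> give column 1.
Continuing for each basis vector yields [psi]_G = [[2, -1, -1], [2, 0, 3], [-3, 1, 2]].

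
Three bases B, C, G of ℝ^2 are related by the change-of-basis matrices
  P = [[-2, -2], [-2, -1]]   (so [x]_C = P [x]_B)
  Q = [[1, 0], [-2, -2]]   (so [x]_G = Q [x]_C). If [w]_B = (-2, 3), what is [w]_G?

(-2, 2)

Apply P to get C-coordinates (-2, 1), then Q to get G-coordinates.
The result is [w]_G = (-2, 2).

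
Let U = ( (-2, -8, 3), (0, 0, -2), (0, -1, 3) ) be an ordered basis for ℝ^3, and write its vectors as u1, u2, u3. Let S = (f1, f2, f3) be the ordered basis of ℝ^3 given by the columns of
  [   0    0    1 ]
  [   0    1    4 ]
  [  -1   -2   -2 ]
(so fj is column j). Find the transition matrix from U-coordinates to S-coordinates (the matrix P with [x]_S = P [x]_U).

Take x = uj: its U-coordinates are the j-th standard unit vector, so P e_j — column j of P — equals [uj]_S.
u1 = f1 + 0·f2 - 2f3, giving column 1 = (1, 0, -2); repeating for each j gives P = [[1, 2, -1], [0, 0, -1], [-2, 0, 0]].

[[1, 2, -1], [0, 0, -1], [-2, 0, 0]]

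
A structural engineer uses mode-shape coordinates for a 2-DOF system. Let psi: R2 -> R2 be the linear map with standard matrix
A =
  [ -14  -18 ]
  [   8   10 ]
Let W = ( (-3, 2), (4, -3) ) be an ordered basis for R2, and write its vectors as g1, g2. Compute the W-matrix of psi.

[[-2, -2], [0, -2]]

The j-th column of [psi]_W is [psi(gj)]_W.
psi(g1) = A g1 = (6, -4) = -2g1 + 0·g2, so column 1 is (-2, 0).
Repeating for g2 and assembling the columns gives [[-2, -2], [0, -2]].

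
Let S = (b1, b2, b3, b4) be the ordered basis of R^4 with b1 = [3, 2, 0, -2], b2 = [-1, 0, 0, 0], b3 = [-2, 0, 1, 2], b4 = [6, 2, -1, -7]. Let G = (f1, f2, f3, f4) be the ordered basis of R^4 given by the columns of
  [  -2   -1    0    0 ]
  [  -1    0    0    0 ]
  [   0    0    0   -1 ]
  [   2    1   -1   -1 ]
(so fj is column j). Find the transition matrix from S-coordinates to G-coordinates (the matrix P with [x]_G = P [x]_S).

[[-2, 0, 0, -2], [1, 1, 2, -2], [-1, 1, 1, 0], [0, 0, -1, 1]]

Column j of P is [bj]_G, since P maps S-coordinates to G-coordinates.
Expressing b1 in G: b1 = -2f1 + f2 - f3 + 0·f4, so column 1 of P is [-2, 1, -1, 0].
Doing the same for each bj gives P = [[-2, 0, 0, -2], [1, 1, 2, -2], [-1, 1, 1, 0], [0, 0, -1, 1]].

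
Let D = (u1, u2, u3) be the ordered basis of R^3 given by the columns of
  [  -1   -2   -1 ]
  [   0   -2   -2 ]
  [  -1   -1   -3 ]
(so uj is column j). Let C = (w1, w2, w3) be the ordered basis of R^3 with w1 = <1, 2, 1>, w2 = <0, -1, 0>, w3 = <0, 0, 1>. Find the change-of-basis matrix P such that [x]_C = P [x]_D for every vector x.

[[-1, -2, -1], [-2, -2, 0], [0, 1, -2]]

Take x = uj: its D-coordinates are the j-th standard unit vector, so P e_j — column j of P — equals [uj]_C.
u1 = -w1 - 2w2 + 0·w3, giving column 1 = <-1, -2, 0>; repeating for each j gives P = [[-1, -2, -1], [-2, -2, 0], [0, 1, -2]].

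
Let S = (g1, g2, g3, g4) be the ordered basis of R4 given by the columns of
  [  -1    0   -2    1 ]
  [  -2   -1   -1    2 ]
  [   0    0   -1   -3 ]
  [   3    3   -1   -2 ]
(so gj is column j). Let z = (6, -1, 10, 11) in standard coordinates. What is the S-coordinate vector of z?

(0, 1, -4, -2)

Write z = c_1 g1 + ... + c_4 g4 and solve for the c_i.
Solving this 4x4 system gives c = (0, 1, -4, -2).
Check: 0·g1 + g2 - 4g3 - 2g4 = (6, -1, 10, 11).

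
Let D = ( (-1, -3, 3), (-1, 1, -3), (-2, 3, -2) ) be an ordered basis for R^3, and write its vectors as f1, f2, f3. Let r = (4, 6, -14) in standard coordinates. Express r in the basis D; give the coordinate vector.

(-3, 3, -2)

Write r = c_1 f1 + ... + c_3 f3 and solve for the c_i.
Solving this 3x3 system gives c = (-3, 3, -2).
Check: -3f1 + 3f2 - 2f3 = (4, 6, -14).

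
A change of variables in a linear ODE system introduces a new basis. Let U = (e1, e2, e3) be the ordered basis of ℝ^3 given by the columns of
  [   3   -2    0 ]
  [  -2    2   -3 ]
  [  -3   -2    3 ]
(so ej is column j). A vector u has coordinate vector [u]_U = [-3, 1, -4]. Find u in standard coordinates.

[-11, 20, -5]

u = M [u]_U, where M has columns e1, ..., e3.
Carrying out the matrix-vector product, u = [-11, 20, -5].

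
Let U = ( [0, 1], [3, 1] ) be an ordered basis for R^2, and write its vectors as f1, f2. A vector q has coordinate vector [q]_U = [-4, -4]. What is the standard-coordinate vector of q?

The coordinates say q = -4f1 - 4f2; adding the scaled basis vectors gives [-12, -8].

[-12, -8]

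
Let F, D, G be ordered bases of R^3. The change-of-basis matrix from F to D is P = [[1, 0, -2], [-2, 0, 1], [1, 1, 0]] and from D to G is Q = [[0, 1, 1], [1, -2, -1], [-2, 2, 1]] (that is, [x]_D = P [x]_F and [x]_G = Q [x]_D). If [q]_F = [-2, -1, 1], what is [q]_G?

Apply P to get D-coordinates [-4, 5, -3], then Q to get G-coordinates.
The result is [q]_G = [2, -11, 15].

[2, -11, 15]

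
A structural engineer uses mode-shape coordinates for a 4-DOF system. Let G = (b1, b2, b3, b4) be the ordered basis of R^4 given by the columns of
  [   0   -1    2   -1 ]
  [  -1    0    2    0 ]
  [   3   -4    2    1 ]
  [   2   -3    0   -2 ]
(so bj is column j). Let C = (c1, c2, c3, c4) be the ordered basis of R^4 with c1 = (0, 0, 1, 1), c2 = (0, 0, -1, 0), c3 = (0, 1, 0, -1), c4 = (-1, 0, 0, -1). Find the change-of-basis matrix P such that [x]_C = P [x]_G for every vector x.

[[1, -2, 0, -1], [-2, 2, -2, -2], [-1, 0, 2, 0], [0, 1, -2, 1]]

Column j of P is [bj]_C, since P maps G-coordinates to C-coordinates.
Expressing b1 in C: b1 = c1 - 2c2 - c3 + 0·c4, so column 1 of P is (1, -2, -1, 0).
Doing the same for each bj gives P = [[1, -2, 0, -1], [-2, 2, -2, -2], [-1, 0, 2, 0], [0, 1, -2, 1]].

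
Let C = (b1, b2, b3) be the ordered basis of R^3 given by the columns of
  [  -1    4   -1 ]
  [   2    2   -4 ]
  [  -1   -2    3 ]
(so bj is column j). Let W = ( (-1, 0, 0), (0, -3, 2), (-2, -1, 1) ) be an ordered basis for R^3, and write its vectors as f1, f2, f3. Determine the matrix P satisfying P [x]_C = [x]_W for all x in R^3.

Column j of P is [bj]_W, since P maps C-coordinates to W-coordinates.
Expressing b1 in W: b1 = -f1 - f2 + f3, so column 1 of P is (-1, -1, 1).
Doing the same for each bj gives P = [[-1, 0, -1], [-1, 0, 1], [1, -2, 1]].

[[-1, 0, -1], [-1, 0, 1], [1, -2, 1]]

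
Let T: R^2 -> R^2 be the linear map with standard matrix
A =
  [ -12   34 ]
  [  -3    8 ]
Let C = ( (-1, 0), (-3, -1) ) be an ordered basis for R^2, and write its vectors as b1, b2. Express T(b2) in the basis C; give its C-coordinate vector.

(1, -1)

Compute T(b2) = A b2 = (2, 1) in standard coordinates.
Then write this in C-coordinates: solve for y in y_1 b1 + y_2 b2 = (2, 1).
This gives y = (1, -1), which is column 2 of [T]_C.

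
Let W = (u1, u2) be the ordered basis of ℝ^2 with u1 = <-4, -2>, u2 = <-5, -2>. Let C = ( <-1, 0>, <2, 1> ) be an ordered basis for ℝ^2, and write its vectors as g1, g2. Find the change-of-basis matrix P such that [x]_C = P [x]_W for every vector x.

[[0, 1], [-2, -2]]

Column j of P is [uj]_C, since P maps W-coordinates to C-coordinates.
Expressing u1 in C: u1 = 0·g1 - 2g2, so column 1 of P is <0, -2>.
Doing the same for each uj gives P = [[0, 1], [-2, -2]].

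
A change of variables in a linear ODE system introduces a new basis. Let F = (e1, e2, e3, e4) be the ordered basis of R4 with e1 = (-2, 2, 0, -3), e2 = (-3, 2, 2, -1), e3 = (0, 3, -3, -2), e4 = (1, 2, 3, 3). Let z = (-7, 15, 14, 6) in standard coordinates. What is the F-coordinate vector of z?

We seek scalars with c_1 e1 + ... + c_4 e4 = z; equivalently solve M c = z where the columns of M are e1, ..., e4.
Solving this 4x4 system gives c = (-1, 4, 1, 3).
Check: -e1 + 4e2 + e3 + 3e4 = (-7, 15, 14, 6).

(-1, 4, 1, 3)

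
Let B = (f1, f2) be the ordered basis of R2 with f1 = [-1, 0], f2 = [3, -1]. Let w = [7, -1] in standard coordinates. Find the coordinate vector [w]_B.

We seek scalars with c_1 f1 + c_2 f2 = w; equivalently solve M c = w where the columns of M are f1, f2.
System: -c_1 + 3c_2 = 7, 0c_1 - c_2 = -1; solving gives c_1 = -4, c_2 = 1.
Check: -4f1 + f2 = [7, -1].

[-4, 1]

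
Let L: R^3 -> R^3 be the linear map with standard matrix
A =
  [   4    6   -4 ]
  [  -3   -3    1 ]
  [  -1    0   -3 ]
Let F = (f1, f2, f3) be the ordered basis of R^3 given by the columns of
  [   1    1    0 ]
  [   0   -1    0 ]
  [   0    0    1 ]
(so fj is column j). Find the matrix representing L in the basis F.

[[1, -2, -3], [3, 0, -1], [-1, -1, -3]]

With P the matrix whose columns are f1, ..., f3, [L]_F = P^(-1) A P.
Column by column: L(f1) = A f1 = (4, -3, -1); its F-coordinates (1, 3, -1) give column 1.
Continuing for each basis vector yields [L]_F = [[1, -2, -3], [3, 0, -1], [-1, -1, -3]].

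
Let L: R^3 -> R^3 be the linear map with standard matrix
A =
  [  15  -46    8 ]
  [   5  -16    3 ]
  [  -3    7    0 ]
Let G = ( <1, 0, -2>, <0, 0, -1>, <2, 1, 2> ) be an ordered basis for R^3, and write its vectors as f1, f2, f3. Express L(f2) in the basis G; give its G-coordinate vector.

Column 2 of [L]_G is the G-coordinate vector of L(f2).
In standard coordinates L(f2) = A f2 = <-8, -3, 0>.
Converting to G: <-8, -3, 0> = -2f1 - 2f2 - 3f3, so the coordinate vector is <-2, -2, -3>.

<-2, -2, -3>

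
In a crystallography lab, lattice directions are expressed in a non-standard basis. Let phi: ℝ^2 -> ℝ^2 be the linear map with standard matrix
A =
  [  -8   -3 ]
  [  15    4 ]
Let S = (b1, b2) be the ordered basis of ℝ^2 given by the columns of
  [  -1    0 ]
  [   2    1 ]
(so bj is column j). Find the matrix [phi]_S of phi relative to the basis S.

With P the matrix whose columns are b1, b2, [phi]_S = P^(-1) A P.
Column by column: phi(b1) = A b1 = [2, -7]; its S-coordinates [-2, -3] give column 1.
Continuing for each basis vector yields [phi]_S = [[-2, 3], [-3, -2]].

[[-2, 3], [-3, -2]]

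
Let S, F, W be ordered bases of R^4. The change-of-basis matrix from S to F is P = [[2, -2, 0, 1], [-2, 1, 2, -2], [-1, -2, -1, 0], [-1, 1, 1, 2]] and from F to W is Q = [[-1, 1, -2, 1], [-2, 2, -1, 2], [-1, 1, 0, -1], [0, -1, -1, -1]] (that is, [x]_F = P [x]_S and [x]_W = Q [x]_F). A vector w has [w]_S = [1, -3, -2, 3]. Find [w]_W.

Composing the changes, [w]_W = Q P [w]_S.
Q P = [[-3, 8, 5, -1], [-9, 10, 7, -2], [-3, 2, 1, -5], [4, 0, -2, 0]]; applying this to [1, -3, -2, 3] gives [-40, -59, -26, 8].

[-40, -59, -26, 8]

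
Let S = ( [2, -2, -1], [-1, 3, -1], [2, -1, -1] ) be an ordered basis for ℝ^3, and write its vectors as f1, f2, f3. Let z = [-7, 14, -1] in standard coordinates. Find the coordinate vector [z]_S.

[-3, 3, 1]

We seek scalars with c_1 f1 + ... + c_3 f3 = z; equivalently solve M c = z where the columns of M are f1, ..., f3.
Gaussian elimination on [M | z] yields c = (-3, 3, 1).
Check: -3f1 + 3f2 + f3 = [-7, 14, -1].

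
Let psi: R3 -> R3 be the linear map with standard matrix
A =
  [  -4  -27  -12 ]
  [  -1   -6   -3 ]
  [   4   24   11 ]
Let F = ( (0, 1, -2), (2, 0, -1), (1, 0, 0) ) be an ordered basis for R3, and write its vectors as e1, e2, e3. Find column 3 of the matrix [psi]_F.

Compute psi(e3) = A e3 = (-4, -1, 4) in standard coordinates.
Then write this in F-coordinates: solve for y in y_1 e1 + ... + y_3 e3 = (-4, -1, 4).
This gives y = (-1, -2, 0), which is column 3 of [psi]_F.

(-1, -2, 0)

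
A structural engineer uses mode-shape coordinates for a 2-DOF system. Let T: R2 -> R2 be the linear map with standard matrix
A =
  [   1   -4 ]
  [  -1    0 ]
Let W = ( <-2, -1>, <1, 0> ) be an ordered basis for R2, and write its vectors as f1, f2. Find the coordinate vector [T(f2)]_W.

Compute T(f2) = A f2 = <1, -1> in standard coordinates.
Then write this in W-coordinates: solve for y in y_1 f1 + y_2 f2 = <1, -1>.
This gives y = <1, 3>, which is column 2 of [T]_W.

<1, 3>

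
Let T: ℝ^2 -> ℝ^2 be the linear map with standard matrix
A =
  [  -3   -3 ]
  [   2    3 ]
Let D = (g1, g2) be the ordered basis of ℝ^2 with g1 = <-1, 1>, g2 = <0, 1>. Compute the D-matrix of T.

Let P have columns g1, g2. Then [T]_D = P^(-1) A P.
Here det P = -1, so P^(-1) is integer; computing A P first and then P^(-1)(A P) gives [[0, 3], [1, 0]].

[[0, 3], [1, 0]]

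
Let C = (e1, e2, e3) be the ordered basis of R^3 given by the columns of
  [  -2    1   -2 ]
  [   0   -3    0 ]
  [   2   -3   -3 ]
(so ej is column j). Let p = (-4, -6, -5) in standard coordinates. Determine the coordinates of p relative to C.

(2, 2, 1)

[p]_C is the unique c with M c = p, where M has columns e1, ..., e3.
Row-reducing the augmented matrix [M | p] gives c = (2, 2, 1).
Check: 2e1 + 2e2 + e3 = (-4, -6, -5).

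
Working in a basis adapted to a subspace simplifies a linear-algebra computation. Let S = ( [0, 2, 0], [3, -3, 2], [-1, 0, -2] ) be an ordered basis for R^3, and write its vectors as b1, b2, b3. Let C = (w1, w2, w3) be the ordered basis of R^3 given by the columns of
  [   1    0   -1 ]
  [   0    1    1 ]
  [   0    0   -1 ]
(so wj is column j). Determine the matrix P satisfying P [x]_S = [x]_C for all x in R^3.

Column j of P is [bj]_C, since P maps S-coordinates to C-coordinates.
Expressing b1 in C: b1 = 0·w1 + 2w2 + 0·w3, so column 1 of P is [0, 2, 0].
Doing the same for each bj gives P = [[0, 1, 1], [2, -1, -2], [0, -2, 2]].

[[0, 1, 1], [2, -1, -2], [0, -2, 2]]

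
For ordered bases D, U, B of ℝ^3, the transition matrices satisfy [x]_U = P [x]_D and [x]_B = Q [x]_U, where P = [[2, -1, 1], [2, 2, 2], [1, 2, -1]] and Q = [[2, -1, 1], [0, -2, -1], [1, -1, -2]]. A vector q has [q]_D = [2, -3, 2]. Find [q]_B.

[10, 2, 19]

First [q]_U = P [q]_D = [9, 2, -6].
Then [q]_B = Q [q]_U = [10, 2, 19].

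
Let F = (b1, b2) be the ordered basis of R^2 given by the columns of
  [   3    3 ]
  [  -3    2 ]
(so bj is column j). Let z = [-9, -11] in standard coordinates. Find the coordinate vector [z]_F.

[1, -4]

We seek scalars with c_1 b1 + c_2 b2 = z; equivalently solve M c = z where the columns of M are b1, b2.
System: 3c_1 + 3c_2 = -9, -3c_1 + 2c_2 = -11; solving gives c_1 = 1, c_2 = -4.
Check: b1 - 4b2 = [-9, -11].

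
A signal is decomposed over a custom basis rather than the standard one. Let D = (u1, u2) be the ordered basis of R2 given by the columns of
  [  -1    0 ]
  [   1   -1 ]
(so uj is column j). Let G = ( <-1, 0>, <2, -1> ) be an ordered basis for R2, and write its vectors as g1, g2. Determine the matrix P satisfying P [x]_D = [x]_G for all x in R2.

Column j of P is [uj]_G, since P maps D-coordinates to G-coordinates.
Expressing u1 in G: u1 = -g1 - g2, so column 1 of P is <-1, -1>.
Doing the same for each uj gives P = [[-1, 2], [-1, 1]].

[[-1, 2], [-1, 1]]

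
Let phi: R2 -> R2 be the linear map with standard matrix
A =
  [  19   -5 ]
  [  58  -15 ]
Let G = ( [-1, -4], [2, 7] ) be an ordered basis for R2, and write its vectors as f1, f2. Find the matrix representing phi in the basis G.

[[3, -1], [2, 1]]

With P the matrix whose columns are f1, f2, [phi]_G = P^(-1) A P.
Column by column: phi(f1) = A f1 = [1, 2]; its G-coordinates [3, 2] give column 1.
Continuing for each basis vector yields [phi]_G = [[3, -1], [2, 1]].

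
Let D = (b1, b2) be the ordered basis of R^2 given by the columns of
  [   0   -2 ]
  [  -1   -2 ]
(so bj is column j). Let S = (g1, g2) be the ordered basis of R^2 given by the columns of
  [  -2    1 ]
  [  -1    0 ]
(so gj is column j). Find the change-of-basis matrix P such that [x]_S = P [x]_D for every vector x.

[[1, 2], [2, 2]]

Column j of P is [bj]_S, since P maps D-coordinates to S-coordinates.
Expressing b1 in S: b1 = g1 + 2g2, so column 1 of P is <1, 2>.
Doing the same for each bj gives P = [[1, 2], [2, 2]].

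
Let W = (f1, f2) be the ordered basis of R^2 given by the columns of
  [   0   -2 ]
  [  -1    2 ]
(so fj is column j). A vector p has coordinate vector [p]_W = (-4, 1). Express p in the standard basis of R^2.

The coordinates say p = -4f1 + f2; adding the scaled basis vectors gives (-2, 6).

(-2, 6)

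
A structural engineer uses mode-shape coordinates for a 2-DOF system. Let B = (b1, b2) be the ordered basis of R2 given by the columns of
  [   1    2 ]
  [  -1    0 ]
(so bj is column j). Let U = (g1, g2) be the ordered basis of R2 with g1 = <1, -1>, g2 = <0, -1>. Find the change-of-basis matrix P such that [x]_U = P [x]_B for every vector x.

[[1, 2], [0, -2]]

Take x = bj: its B-coordinates are the j-th standard unit vector, so P e_j — column j of P — equals [bj]_U.
b1 = g1 + 0·g2, giving column 1 = <1, 0>; repeating for each j gives P = [[1, 2], [0, -2]].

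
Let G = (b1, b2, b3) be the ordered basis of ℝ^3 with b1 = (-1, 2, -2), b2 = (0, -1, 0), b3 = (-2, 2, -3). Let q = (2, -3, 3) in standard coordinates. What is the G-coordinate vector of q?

(0, 1, -1)

Write q = c_1 b1 + ... + c_3 b3 and solve for the c_i.
Solving this 3x3 system gives c = (0, 1, -1).
Check: 0·b1 + b2 - b3 = (2, -3, 3).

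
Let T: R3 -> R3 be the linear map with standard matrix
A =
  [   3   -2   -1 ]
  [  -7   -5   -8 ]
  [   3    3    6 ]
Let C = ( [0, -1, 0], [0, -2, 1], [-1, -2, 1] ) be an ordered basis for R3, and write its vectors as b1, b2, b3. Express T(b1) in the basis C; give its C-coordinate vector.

[1, -1, -2]

Column 1 of [T]_C is the C-coordinate vector of T(b1).
In standard coordinates T(b1) = A b1 = [2, 5, -3].
Converting to C: [2, 5, -3] = b1 - b2 - 2b3, so the coordinate vector is [1, -1, -2].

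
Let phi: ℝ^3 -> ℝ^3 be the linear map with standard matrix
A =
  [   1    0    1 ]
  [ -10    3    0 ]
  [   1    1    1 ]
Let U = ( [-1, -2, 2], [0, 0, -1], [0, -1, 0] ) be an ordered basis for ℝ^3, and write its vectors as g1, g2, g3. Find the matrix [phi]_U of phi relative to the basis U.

[[-1, 1, 0], [-1, 3, 1], [-2, -2, 3]]

The j-th column of [phi]_U is [phi(gj)]_U.
phi(g1) = A g1 = [1, 4, -1] = -g1 - g2 - 2g3, so column 1 is [-1, -1, -2].
Repeating for g2, g3 and assembling the columns gives [[-1, 1, 0], [-1, 3, 1], [-2, -2, 3]].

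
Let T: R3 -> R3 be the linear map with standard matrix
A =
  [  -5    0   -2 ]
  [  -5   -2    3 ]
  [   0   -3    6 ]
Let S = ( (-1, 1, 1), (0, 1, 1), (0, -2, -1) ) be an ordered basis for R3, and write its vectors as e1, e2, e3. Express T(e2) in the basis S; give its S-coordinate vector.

(2, 3, 2)

Compute T(e2) = A e2 = (-2, 1, 3) in standard coordinates.
Then write this in S-coordinates: solve for y in y_1 e1 + ... + y_3 e3 = (-2, 1, 3).
This gives y = (2, 3, 2), which is column 2 of [T]_S.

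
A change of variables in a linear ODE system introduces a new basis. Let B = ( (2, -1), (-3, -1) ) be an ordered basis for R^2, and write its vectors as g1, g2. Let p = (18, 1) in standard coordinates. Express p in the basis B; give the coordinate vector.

(3, -4)

Write p = c_1 g1 + c_2 g2 and solve for the c_i.
System: 2c_1 - 3c_2 = 18, -c_1 - c_2 = 1; solving gives c_1 = 3, c_2 = -4.
Check: 3g1 - 4g2 = (18, 1).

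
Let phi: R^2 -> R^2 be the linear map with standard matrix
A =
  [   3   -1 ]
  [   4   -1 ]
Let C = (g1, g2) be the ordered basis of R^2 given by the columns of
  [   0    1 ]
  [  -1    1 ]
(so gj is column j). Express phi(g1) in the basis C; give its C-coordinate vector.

Column 1 of [phi]_C is the C-coordinate vector of phi(g1).
In standard coordinates phi(g1) = A g1 = <1, 1>.
Converting to C: <1, 1> = 0·g1 + g2, so the coordinate vector is <0, 1>.

<0, 1>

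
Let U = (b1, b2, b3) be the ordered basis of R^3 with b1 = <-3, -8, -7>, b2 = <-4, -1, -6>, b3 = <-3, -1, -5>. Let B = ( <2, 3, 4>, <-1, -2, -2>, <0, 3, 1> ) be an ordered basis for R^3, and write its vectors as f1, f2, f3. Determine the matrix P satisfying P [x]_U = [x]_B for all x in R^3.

Column j of P is [bj]_B, since P maps U-coordinates to B-coordinates.
Expressing b1 in B: b1 = -f1 + f2 - f3, so column 1 of P is <-1, 1, -1>.
Doing the same for each bj gives P = [[-1, -1, -2], [1, 2, -1], [-1, 2, 1]].

[[-1, -1, -2], [1, 2, -1], [-1, 2, 1]]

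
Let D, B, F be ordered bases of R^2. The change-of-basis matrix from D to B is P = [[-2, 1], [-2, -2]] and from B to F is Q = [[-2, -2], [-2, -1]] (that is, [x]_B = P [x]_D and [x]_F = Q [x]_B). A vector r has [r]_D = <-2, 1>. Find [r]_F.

<-14, -12>

Apply P to get B-coordinates <5, 2>, then Q to get F-coordinates.
The result is [r]_F = <-14, -12>.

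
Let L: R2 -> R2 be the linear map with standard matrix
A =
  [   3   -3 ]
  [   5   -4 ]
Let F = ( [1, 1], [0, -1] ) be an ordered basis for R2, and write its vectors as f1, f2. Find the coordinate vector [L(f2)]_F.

[3, -1]

Column 2 of [L]_F is the F-coordinate vector of L(f2).
In standard coordinates L(f2) = A f2 = [3, 4].
Converting to F: [3, 4] = 3f1 - f2, so the coordinate vector is [3, -1].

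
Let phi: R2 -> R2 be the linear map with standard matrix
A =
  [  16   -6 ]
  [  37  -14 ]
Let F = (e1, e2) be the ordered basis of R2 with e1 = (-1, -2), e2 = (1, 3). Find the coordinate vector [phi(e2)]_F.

Compute phi(e2) = A e2 = (-2, -5) in standard coordinates.
Then write this in F-coordinates: solve for y in y_1 e1 + y_2 e2 = (-2, -5).
This gives y = (1, -1), which is column 2 of [phi]_F.

(1, -1)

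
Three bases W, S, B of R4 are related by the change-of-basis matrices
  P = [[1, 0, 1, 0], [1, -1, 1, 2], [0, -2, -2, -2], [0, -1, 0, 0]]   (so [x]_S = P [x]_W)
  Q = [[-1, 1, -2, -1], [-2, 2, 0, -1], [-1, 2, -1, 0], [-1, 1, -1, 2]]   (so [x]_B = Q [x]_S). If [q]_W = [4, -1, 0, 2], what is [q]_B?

[8, 9, 16, 9]

First [q]_S = P [q]_W = [4, 9, -2, 1].
Then [q]_B = Q [q]_S = [8, 9, 16, 9].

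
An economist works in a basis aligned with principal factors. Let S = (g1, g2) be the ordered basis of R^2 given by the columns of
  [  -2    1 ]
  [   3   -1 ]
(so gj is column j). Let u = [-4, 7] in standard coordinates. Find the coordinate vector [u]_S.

[3, 2]

Write u = c_1 g1 + c_2 g2 and solve for the c_i.
System: -2c_1 + c_2 = -4, 3c_1 - c_2 = 7; solving gives c_1 = 3, c_2 = 2.
Check: 3g1 + 2g2 = [-4, 7].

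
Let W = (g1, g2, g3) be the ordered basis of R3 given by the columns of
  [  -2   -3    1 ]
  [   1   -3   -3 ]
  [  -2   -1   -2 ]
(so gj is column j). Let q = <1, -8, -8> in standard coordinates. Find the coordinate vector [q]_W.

<1, 0, 3>

Write q = c_1 g1 + ... + c_3 g3 and solve for the c_i.
Gaussian elimination on [M | q] yields c = (1, 0, 3).
Check: g1 + 0·g2 + 3g3 = <1, -8, -8>.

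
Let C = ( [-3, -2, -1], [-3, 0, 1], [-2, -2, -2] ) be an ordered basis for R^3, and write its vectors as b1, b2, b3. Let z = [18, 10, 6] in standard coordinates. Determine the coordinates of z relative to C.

We seek scalars with c_1 b1 + ... + c_3 b3 = z; equivalently solve M c = z where the columns of M are b1, ..., b3.
Solving this 3x3 system gives c = (-2, -2, -3).
Check: -2b1 - 2b2 - 3b3 = [18, 10, 6].

[-2, -2, -3]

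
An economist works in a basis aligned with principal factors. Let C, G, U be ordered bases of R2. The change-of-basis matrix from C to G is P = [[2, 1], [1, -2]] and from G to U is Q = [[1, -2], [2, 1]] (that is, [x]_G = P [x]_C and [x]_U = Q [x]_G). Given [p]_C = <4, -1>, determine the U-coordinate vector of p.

Composing the changes, [p]_U = Q P [p]_C.
Q P = [[0, 5], [5, 0]]; applying this to <4, -1> gives <-5, 20>.

<-5, 20>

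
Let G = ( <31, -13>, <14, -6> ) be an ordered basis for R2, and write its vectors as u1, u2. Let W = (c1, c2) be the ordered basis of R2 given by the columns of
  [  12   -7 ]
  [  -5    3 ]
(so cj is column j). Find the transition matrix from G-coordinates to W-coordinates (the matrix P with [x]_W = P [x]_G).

[[2, 0], [-1, -2]]

Column j of P is [uj]_W, since P maps G-coordinates to W-coordinates.
Expressing u1 in W: u1 = 2c1 - c2, so column 1 of P is <2, -1>.
Doing the same for each uj gives P = [[2, 0], [-1, -2]].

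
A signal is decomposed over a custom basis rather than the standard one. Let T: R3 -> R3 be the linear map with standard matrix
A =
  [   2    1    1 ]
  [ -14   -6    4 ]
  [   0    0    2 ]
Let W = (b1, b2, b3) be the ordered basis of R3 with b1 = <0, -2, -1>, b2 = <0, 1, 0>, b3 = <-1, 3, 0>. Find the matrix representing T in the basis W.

The j-th column of [T]_W is [T(bj)]_W.
T(b1) = A b1 = <-3, 8, -2> = 2b1 + 3b2 + 3b3, so column 1 is <2, 3, 3>.
Repeating for b2, b3 and assembling the columns gives [[2, 0, 0], [3, -3, -1], [3, -1, -1]].

[[2, 0, 0], [3, -3, -1], [3, -1, -1]]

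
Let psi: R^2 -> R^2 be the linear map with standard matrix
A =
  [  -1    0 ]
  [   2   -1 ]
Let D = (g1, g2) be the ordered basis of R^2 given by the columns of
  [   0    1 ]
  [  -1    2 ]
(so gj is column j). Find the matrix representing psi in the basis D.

[[-1, -2], [0, -1]]

Let P have columns g1, g2. Then [psi]_D = P^(-1) A P.
Here det P = 1, so P^(-1) is integer; computing A P first and then P^(-1)(A P) gives [[-1, -2], [0, -1]].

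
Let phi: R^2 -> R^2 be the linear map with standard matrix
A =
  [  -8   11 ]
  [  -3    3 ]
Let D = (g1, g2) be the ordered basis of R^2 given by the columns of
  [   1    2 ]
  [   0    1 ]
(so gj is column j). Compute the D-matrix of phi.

The j-th column of [phi]_D is [phi(gj)]_D.
phi(g1) = A g1 = <-8, -3> = -2g1 - 3g2, so column 1 is <-2, -3>.
Repeating for g2 and assembling the columns gives [[-2, 1], [-3, -3]].

[[-2, 1], [-3, -3]]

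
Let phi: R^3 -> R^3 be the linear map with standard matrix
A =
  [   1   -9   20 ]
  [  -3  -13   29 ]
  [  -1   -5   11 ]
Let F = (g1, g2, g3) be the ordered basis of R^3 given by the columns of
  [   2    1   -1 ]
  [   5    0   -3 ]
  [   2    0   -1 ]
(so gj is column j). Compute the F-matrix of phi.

With P the matrix whose columns are g1, ..., g3, [phi]_F = P^(-1) A P.
Column by column: phi(g1) = A g1 = [-3, -13, -5]; its F-coordinates [-2, 2, 1] give column 1.
Continuing for each basis vector yields [phi]_F = [[-2, 0, 2], [2, 2, 1], [1, 1, -1]].

[[-2, 0, 2], [2, 2, 1], [1, 1, -1]]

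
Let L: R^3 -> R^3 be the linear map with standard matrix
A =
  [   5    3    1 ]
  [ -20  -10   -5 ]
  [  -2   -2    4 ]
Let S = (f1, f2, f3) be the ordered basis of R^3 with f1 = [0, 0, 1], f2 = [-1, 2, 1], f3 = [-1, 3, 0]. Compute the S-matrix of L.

With P the matrix whose columns are f1, ..., f3, [L]_S = P^(-1) A P.
Column by column: L(f1) = A f1 = [1, -5, 4]; its S-coordinates [2, 2, -3] give column 1.
Continuing for each basis vector yields [L]_S = [[2, 3, -2], [2, -1, -2], [-3, -1, -2]].

[[2, 3, -2], [2, -1, -2], [-3, -1, -2]]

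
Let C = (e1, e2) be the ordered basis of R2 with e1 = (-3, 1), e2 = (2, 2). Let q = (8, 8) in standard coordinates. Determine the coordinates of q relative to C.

(0, 4)

[q]_C is the unique c with M c = q, where M has columns e1, e2.
System: -3c_1 + 2c_2 = 8, c_1 + 2c_2 = 8; solving gives c_1 = 0, c_2 = 4.
Check: 0·e1 + 4e2 = (8, 8).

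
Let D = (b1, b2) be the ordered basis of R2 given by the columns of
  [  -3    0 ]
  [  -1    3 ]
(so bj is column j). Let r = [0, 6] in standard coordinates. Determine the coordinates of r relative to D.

[0, 2]

We seek scalars with c_1 b1 + c_2 b2 = r; equivalently solve M c = r where the columns of M are b1, b2.
System: -3c_1 + 0c_2 = 0, -c_1 + 3c_2 = 6; solving gives c_1 = 0, c_2 = 2.
Check: 0·b1 + 2b2 = [0, 6].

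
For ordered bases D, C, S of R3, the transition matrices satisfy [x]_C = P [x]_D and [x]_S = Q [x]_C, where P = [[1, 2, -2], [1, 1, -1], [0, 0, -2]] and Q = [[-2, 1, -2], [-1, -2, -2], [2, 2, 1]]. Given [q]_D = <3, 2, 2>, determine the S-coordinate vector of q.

First [q]_C = P [q]_D = <3, 3, -4>.
Then [q]_S = Q [q]_C = <5, -1, 8>.

<5, -1, 8>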